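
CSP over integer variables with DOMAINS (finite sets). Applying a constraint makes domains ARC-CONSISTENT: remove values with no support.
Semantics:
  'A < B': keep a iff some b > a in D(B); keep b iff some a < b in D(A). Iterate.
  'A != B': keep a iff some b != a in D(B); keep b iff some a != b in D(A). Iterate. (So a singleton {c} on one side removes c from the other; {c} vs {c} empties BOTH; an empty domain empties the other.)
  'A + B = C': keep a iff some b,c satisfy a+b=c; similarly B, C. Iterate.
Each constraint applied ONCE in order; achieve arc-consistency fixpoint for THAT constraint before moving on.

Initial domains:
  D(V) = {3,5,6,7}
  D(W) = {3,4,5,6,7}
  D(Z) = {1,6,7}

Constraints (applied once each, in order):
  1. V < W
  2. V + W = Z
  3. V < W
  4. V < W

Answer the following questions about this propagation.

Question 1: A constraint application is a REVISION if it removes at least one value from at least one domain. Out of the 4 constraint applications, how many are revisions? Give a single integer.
Answer: 2

Derivation:
Constraint 1 (V < W) on D(V)={3,5,6,7} D(W)={3,4,5,6,7}: V {3,5,6,7}->{3,5,6}; W {3,4,5,6,7}->{4,5,6,7} => REVISION
Constraint 2 (V + W = Z) on D(V)={3,5,6} D(W)={4,5,6,7} D(Z)={1,6,7}: V {3,5,6}->{3}; W {4,5,6,7}->{4}; Z {1,6,7}->{7} => REVISION
Constraint 3 (V < W) on D(V)={3} D(W)={4}: no change => not a revision
Constraint 4 (V < W) on D(V)={3} D(W)={4}: no change => not a revision
Total revisions = 2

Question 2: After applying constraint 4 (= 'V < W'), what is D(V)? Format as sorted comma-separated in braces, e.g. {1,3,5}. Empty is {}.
Constraint 1 (V < W) on D(V)={3,5,6,7} D(W)={3,4,5,6,7}: V {3,5,6,7}->{3,5,6}; W {3,4,5,6,7}->{4,5,6,7}
Constraint 2 (V + W = Z) on D(V)={3,5,6} D(W)={4,5,6,7} D(Z)={1,6,7}: V {3,5,6}->{3}; W {4,5,6,7}->{4}; Z {1,6,7}->{7}
Constraint 3 (V < W) on D(V)={3} D(W)={4}: no change
Constraint 4 (V < W) on D(V)={3} D(W)={4}: no change
So after constraint 4: D(V) = {3}

Answer: {3}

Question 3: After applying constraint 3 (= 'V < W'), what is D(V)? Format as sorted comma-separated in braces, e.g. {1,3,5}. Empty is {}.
Answer: {3}

Derivation:
Constraint 1 (V < W) on D(V)={3,5,6,7} D(W)={3,4,5,6,7}: V {3,5,6,7}->{3,5,6}; W {3,4,5,6,7}->{4,5,6,7}
Constraint 2 (V + W = Z) on D(V)={3,5,6} D(W)={4,5,6,7} D(Z)={1,6,7}: V {3,5,6}->{3}; W {4,5,6,7}->{4}; Z {1,6,7}->{7}
Constraint 3 (V < W) on D(V)={3} D(W)={4}: no change
So after constraint 3: D(V) = {3}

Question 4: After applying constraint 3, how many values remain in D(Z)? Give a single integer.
Constraint 1 (V < W) on D(V)={3,5,6,7} D(W)={3,4,5,6,7}: V {3,5,6,7}->{3,5,6}; W {3,4,5,6,7}->{4,5,6,7}
Constraint 2 (V + W = Z) on D(V)={3,5,6} D(W)={4,5,6,7} D(Z)={1,6,7}: V {3,5,6}->{3}; W {4,5,6,7}->{4}; Z {1,6,7}->{7}
Constraint 3 (V < W) on D(V)={3} D(W)={4}: no change
So after constraint 3: D(Z)={7}, size = 1

Answer: 1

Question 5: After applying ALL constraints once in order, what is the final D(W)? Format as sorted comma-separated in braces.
Constraint 1 (V < W) on D(V)={3,5,6,7} D(W)={3,4,5,6,7}: V {3,5,6,7}->{3,5,6}; W {3,4,5,6,7}->{4,5,6,7}
Constraint 2 (V + W = Z) on D(V)={3,5,6} D(W)={4,5,6,7} D(Z)={1,6,7}: V {3,5,6}->{3}; W {4,5,6,7}->{4}; Z {1,6,7}->{7}
Constraint 3 (V < W) on D(V)={3} D(W)={4}: no change
Constraint 4 (V < W) on D(V)={3} D(W)={4}: no change
So after all 4 constraints: D(W) = {4}

Answer: {4}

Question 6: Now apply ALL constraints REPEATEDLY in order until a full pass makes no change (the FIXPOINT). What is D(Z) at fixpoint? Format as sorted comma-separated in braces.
Answer: {7}

Derivation:
pass 0 (initial): D(Z)={1,6,7}
pass 1: V {3,5,6,7}->{3}; W {3,4,5,6,7}->{4}; Z {1,6,7}->{7}
pass 2: no change
Fixpoint after 2 passes: D(Z) = {7}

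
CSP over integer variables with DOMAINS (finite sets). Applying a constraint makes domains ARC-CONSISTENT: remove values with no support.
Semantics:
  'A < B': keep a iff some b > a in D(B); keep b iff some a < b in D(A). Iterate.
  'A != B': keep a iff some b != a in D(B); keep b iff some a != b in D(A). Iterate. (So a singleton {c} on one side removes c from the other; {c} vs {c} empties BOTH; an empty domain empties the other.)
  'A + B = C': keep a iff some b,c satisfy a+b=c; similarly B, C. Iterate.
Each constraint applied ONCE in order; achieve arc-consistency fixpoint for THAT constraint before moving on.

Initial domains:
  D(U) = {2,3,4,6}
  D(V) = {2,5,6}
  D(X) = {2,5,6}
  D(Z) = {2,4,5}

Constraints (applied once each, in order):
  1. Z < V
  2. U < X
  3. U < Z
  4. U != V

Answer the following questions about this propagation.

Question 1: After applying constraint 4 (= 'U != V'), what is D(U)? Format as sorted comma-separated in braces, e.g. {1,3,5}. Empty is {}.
Constraint 1 (Z < V) on D(Z)={2,4,5} D(V)={2,5,6}: V {2,5,6}->{5,6}
Constraint 2 (U < X) on D(U)={2,3,4,6} D(X)={2,5,6}: U {2,3,4,6}->{2,3,4}; X {2,5,6}->{5,6}
Constraint 3 (U < Z) on D(U)={2,3,4} D(Z)={2,4,5}: Z {2,4,5}->{4,5}
Constraint 4 (U != V) on D(U)={2,3,4} D(V)={5,6}: no change
So after constraint 4: D(U) = {2,3,4}

Answer: {2,3,4}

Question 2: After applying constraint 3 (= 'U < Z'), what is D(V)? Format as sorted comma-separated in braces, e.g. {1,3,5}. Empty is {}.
Constraint 1 (Z < V) on D(Z)={2,4,5} D(V)={2,5,6}: V {2,5,6}->{5,6}
Constraint 2 (U < X) on D(U)={2,3,4,6} D(X)={2,5,6}: U {2,3,4,6}->{2,3,4}; X {2,5,6}->{5,6}
Constraint 3 (U < Z) on D(U)={2,3,4} D(Z)={2,4,5}: Z {2,4,5}->{4,5}
So after constraint 3: D(V) = {5,6}

Answer: {5,6}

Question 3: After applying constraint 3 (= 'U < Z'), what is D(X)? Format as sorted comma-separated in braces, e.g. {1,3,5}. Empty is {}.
Answer: {5,6}

Derivation:
Constraint 1 (Z < V) on D(Z)={2,4,5} D(V)={2,5,6}: V {2,5,6}->{5,6}
Constraint 2 (U < X) on D(U)={2,3,4,6} D(X)={2,5,6}: U {2,3,4,6}->{2,3,4}; X {2,5,6}->{5,6}
Constraint 3 (U < Z) on D(U)={2,3,4} D(Z)={2,4,5}: Z {2,4,5}->{4,5}
So after constraint 3: D(X) = {5,6}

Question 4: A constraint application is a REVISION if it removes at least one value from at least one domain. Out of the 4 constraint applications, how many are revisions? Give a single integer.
Answer: 3

Derivation:
Constraint 1 (Z < V) on D(Z)={2,4,5} D(V)={2,5,6}: V {2,5,6}->{5,6} => REVISION
Constraint 2 (U < X) on D(U)={2,3,4,6} D(X)={2,5,6}: U {2,3,4,6}->{2,3,4}; X {2,5,6}->{5,6} => REVISION
Constraint 3 (U < Z) on D(U)={2,3,4} D(Z)={2,4,5}: Z {2,4,5}->{4,5} => REVISION
Constraint 4 (U != V) on D(U)={2,3,4} D(V)={5,6}: no change => not a revision
Total revisions = 3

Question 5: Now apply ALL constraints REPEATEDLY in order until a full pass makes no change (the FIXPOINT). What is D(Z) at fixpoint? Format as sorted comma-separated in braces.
pass 0 (initial): D(Z)={2,4,5}
pass 1: U {2,3,4,6}->{2,3,4}; V {2,5,6}->{5,6}; X {2,5,6}->{5,6}; Z {2,4,5}->{4,5}
pass 2: no change
Fixpoint after 2 passes: D(Z) = {4,5}

Answer: {4,5}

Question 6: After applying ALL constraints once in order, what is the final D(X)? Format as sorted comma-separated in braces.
Answer: {5,6}

Derivation:
Constraint 1 (Z < V) on D(Z)={2,4,5} D(V)={2,5,6}: V {2,5,6}->{5,6}
Constraint 2 (U < X) on D(U)={2,3,4,6} D(X)={2,5,6}: U {2,3,4,6}->{2,3,4}; X {2,5,6}->{5,6}
Constraint 3 (U < Z) on D(U)={2,3,4} D(Z)={2,4,5}: Z {2,4,5}->{4,5}
Constraint 4 (U != V) on D(U)={2,3,4} D(V)={5,6}: no change
So after all 4 constraints: D(X) = {5,6}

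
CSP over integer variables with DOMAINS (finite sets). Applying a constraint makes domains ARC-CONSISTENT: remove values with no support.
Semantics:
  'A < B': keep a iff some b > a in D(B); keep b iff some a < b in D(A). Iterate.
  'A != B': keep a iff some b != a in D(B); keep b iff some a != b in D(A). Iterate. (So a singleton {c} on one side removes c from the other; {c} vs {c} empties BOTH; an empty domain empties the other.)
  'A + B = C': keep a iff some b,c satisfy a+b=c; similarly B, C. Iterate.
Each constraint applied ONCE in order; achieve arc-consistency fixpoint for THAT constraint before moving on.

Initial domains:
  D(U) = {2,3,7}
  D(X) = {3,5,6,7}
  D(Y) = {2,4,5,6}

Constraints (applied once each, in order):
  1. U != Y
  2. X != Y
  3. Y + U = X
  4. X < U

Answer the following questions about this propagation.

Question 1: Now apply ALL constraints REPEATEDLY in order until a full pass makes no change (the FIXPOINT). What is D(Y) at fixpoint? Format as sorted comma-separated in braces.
pass 0 (initial): D(Y)={2,4,5,6}
pass 1: U {2,3,7}->{}; X {3,5,6,7}->{}; Y {2,4,5,6}->{2,4,5}
pass 2: Y {2,4,5}->{}
pass 3: no change
Fixpoint after 3 passes: D(Y) = {}

Answer: {}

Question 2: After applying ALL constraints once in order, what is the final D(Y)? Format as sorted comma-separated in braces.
Answer: {2,4,5}

Derivation:
Constraint 1 (U != Y) on D(U)={2,3,7} D(Y)={2,4,5,6}: no change
Constraint 2 (X != Y) on D(X)={3,5,6,7} D(Y)={2,4,5,6}: no change
Constraint 3 (Y + U = X) on D(Y)={2,4,5,6} D(U)={2,3,7} D(X)={3,5,6,7}: Y {2,4,5,6}->{2,4,5}; U {2,3,7}->{2,3}; X {3,5,6,7}->{5,6,7}
Constraint 4 (X < U) on D(X)={5,6,7} D(U)={2,3}: X {5,6,7}->{}; U {2,3}->{}
So after all 4 constraints: D(Y) = {2,4,5}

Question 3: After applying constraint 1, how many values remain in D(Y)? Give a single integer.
Answer: 4

Derivation:
Constraint 1 (U != Y) on D(U)={2,3,7} D(Y)={2,4,5,6}: no change
So after constraint 1: D(Y)={2,4,5,6}, size = 4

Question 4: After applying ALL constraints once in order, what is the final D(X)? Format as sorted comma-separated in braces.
Constraint 1 (U != Y) on D(U)={2,3,7} D(Y)={2,4,5,6}: no change
Constraint 2 (X != Y) on D(X)={3,5,6,7} D(Y)={2,4,5,6}: no change
Constraint 3 (Y + U = X) on D(Y)={2,4,5,6} D(U)={2,3,7} D(X)={3,5,6,7}: Y {2,4,5,6}->{2,4,5}; U {2,3,7}->{2,3}; X {3,5,6,7}->{5,6,7}
Constraint 4 (X < U) on D(X)={5,6,7} D(U)={2,3}: X {5,6,7}->{}; U {2,3}->{}
So after all 4 constraints: D(X) = {}

Answer: {}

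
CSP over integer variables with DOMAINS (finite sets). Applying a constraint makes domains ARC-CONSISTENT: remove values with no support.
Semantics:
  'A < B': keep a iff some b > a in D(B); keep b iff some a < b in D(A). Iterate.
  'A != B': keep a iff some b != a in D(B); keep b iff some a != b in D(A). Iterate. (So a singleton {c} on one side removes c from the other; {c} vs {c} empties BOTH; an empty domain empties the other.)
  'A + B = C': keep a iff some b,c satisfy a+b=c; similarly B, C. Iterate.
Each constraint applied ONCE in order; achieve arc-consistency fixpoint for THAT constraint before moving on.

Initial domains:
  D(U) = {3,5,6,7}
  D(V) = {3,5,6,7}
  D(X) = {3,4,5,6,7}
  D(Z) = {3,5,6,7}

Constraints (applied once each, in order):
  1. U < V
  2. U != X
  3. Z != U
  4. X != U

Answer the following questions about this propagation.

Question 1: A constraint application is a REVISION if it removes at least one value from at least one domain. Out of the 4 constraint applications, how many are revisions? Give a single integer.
Constraint 1 (U < V) on D(U)={3,5,6,7} D(V)={3,5,6,7}: U {3,5,6,7}->{3,5,6}; V {3,5,6,7}->{5,6,7} => REVISION
Constraint 2 (U != X) on D(U)={3,5,6} D(X)={3,4,5,6,7}: no change => not a revision
Constraint 3 (Z != U) on D(Z)={3,5,6,7} D(U)={3,5,6}: no change => not a revision
Constraint 4 (X != U) on D(X)={3,4,5,6,7} D(U)={3,5,6}: no change => not a revision
Total revisions = 1

Answer: 1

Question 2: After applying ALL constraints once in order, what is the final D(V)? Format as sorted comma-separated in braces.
Constraint 1 (U < V) on D(U)={3,5,6,7} D(V)={3,5,6,7}: U {3,5,6,7}->{3,5,6}; V {3,5,6,7}->{5,6,7}
Constraint 2 (U != X) on D(U)={3,5,6} D(X)={3,4,5,6,7}: no change
Constraint 3 (Z != U) on D(Z)={3,5,6,7} D(U)={3,5,6}: no change
Constraint 4 (X != U) on D(X)={3,4,5,6,7} D(U)={3,5,6}: no change
So after all 4 constraints: D(V) = {5,6,7}

Answer: {5,6,7}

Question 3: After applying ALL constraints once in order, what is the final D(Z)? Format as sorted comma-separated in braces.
Constraint 1 (U < V) on D(U)={3,5,6,7} D(V)={3,5,6,7}: U {3,5,6,7}->{3,5,6}; V {3,5,6,7}->{5,6,7}
Constraint 2 (U != X) on D(U)={3,5,6} D(X)={3,4,5,6,7}: no change
Constraint 3 (Z != U) on D(Z)={3,5,6,7} D(U)={3,5,6}: no change
Constraint 4 (X != U) on D(X)={3,4,5,6,7} D(U)={3,5,6}: no change
So after all 4 constraints: D(Z) = {3,5,6,7}

Answer: {3,5,6,7}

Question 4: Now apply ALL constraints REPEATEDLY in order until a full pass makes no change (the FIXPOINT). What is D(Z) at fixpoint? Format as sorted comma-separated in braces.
pass 0 (initial): D(Z)={3,5,6,7}
pass 1: U {3,5,6,7}->{3,5,6}; V {3,5,6,7}->{5,6,7}
pass 2: no change
Fixpoint after 2 passes: D(Z) = {3,5,6,7}

Answer: {3,5,6,7}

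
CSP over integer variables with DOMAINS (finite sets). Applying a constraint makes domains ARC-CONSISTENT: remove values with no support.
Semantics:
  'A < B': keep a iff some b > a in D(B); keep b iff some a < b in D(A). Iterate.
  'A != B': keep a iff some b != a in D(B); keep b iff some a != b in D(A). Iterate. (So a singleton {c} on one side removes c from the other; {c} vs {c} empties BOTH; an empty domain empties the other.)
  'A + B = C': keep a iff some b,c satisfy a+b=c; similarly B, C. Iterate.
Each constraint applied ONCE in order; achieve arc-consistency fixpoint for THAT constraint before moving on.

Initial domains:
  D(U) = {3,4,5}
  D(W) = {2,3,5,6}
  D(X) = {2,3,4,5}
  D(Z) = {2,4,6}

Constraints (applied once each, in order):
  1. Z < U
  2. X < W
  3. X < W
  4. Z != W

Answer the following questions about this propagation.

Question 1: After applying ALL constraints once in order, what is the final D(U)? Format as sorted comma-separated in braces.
Constraint 1 (Z < U) on D(Z)={2,4,6} D(U)={3,4,5}: Z {2,4,6}->{2,4}
Constraint 2 (X < W) on D(X)={2,3,4,5} D(W)={2,3,5,6}: W {2,3,5,6}->{3,5,6}
Constraint 3 (X < W) on D(X)={2,3,4,5} D(W)={3,5,6}: no change
Constraint 4 (Z != W) on D(Z)={2,4} D(W)={3,5,6}: no change
So after all 4 constraints: D(U) = {3,4,5}

Answer: {3,4,5}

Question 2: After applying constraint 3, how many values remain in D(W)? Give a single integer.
Constraint 1 (Z < U) on D(Z)={2,4,6} D(U)={3,4,5}: Z {2,4,6}->{2,4}
Constraint 2 (X < W) on D(X)={2,3,4,5} D(W)={2,3,5,6}: W {2,3,5,6}->{3,5,6}
Constraint 3 (X < W) on D(X)={2,3,4,5} D(W)={3,5,6}: no change
So after constraint 3: D(W)={3,5,6}, size = 3

Answer: 3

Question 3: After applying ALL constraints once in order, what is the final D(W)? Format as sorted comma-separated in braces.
Answer: {3,5,6}

Derivation:
Constraint 1 (Z < U) on D(Z)={2,4,6} D(U)={3,4,5}: Z {2,4,6}->{2,4}
Constraint 2 (X < W) on D(X)={2,3,4,5} D(W)={2,3,5,6}: W {2,3,5,6}->{3,5,6}
Constraint 3 (X < W) on D(X)={2,3,4,5} D(W)={3,5,6}: no change
Constraint 4 (Z != W) on D(Z)={2,4} D(W)={3,5,6}: no change
So after all 4 constraints: D(W) = {3,5,6}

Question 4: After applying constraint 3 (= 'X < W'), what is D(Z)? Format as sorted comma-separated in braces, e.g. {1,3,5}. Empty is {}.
Constraint 1 (Z < U) on D(Z)={2,4,6} D(U)={3,4,5}: Z {2,4,6}->{2,4}
Constraint 2 (X < W) on D(X)={2,3,4,5} D(W)={2,3,5,6}: W {2,3,5,6}->{3,5,6}
Constraint 3 (X < W) on D(X)={2,3,4,5} D(W)={3,5,6}: no change
So after constraint 3: D(Z) = {2,4}

Answer: {2,4}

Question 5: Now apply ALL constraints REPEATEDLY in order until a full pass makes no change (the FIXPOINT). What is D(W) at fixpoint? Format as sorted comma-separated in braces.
Answer: {3,5,6}

Derivation:
pass 0 (initial): D(W)={2,3,5,6}
pass 1: W {2,3,5,6}->{3,5,6}; Z {2,4,6}->{2,4}
pass 2: no change
Fixpoint after 2 passes: D(W) = {3,5,6}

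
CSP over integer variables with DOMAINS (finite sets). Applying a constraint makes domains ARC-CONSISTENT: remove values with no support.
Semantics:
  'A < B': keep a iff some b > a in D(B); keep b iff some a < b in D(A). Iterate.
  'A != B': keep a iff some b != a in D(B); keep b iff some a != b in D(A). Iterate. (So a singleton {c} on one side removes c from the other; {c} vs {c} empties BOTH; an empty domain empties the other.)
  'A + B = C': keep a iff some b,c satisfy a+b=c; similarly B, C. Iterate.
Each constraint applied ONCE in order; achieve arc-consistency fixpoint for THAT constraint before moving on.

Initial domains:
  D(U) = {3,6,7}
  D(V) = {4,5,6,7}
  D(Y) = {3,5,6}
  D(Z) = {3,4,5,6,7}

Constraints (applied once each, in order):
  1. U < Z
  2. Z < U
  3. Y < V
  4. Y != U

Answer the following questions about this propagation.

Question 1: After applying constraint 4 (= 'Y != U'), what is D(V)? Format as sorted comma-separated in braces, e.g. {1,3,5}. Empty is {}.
Constraint 1 (U < Z) on D(U)={3,6,7} D(Z)={3,4,5,6,7}: U {3,6,7}->{3,6}; Z {3,4,5,6,7}->{4,5,6,7}
Constraint 2 (Z < U) on D(Z)={4,5,6,7} D(U)={3,6}: Z {4,5,6,7}->{4,5}; U {3,6}->{6}
Constraint 3 (Y < V) on D(Y)={3,5,6} D(V)={4,5,6,7}: no change
Constraint 4 (Y != U) on D(Y)={3,5,6} D(U)={6}: Y {3,5,6}->{3,5}
So after constraint 4: D(V) = {4,5,6,7}

Answer: {4,5,6,7}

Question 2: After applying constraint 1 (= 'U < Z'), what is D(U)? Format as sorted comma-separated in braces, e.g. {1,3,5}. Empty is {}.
Answer: {3,6}

Derivation:
Constraint 1 (U < Z) on D(U)={3,6,7} D(Z)={3,4,5,6,7}: U {3,6,7}->{3,6}; Z {3,4,5,6,7}->{4,5,6,7}
So after constraint 1: D(U) = {3,6}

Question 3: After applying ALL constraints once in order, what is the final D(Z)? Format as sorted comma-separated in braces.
Answer: {4,5}

Derivation:
Constraint 1 (U < Z) on D(U)={3,6,7} D(Z)={3,4,5,6,7}: U {3,6,7}->{3,6}; Z {3,4,5,6,7}->{4,5,6,7}
Constraint 2 (Z < U) on D(Z)={4,5,6,7} D(U)={3,6}: Z {4,5,6,7}->{4,5}; U {3,6}->{6}
Constraint 3 (Y < V) on D(Y)={3,5,6} D(V)={4,5,6,7}: no change
Constraint 4 (Y != U) on D(Y)={3,5,6} D(U)={6}: Y {3,5,6}->{3,5}
So after all 4 constraints: D(Z) = {4,5}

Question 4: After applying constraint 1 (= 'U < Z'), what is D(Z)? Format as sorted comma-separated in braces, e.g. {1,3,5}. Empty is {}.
Constraint 1 (U < Z) on D(U)={3,6,7} D(Z)={3,4,5,6,7}: U {3,6,7}->{3,6}; Z {3,4,5,6,7}->{4,5,6,7}
So after constraint 1: D(Z) = {4,5,6,7}

Answer: {4,5,6,7}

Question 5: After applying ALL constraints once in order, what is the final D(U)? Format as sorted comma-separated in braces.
Constraint 1 (U < Z) on D(U)={3,6,7} D(Z)={3,4,5,6,7}: U {3,6,7}->{3,6}; Z {3,4,5,6,7}->{4,5,6,7}
Constraint 2 (Z < U) on D(Z)={4,5,6,7} D(U)={3,6}: Z {4,5,6,7}->{4,5}; U {3,6}->{6}
Constraint 3 (Y < V) on D(Y)={3,5,6} D(V)={4,5,6,7}: no change
Constraint 4 (Y != U) on D(Y)={3,5,6} D(U)={6}: Y {3,5,6}->{3,5}
So after all 4 constraints: D(U) = {6}

Answer: {6}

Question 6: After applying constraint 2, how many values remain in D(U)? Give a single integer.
Constraint 1 (U < Z) on D(U)={3,6,7} D(Z)={3,4,5,6,7}: U {3,6,7}->{3,6}; Z {3,4,5,6,7}->{4,5,6,7}
Constraint 2 (Z < U) on D(Z)={4,5,6,7} D(U)={3,6}: Z {4,5,6,7}->{4,5}; U {3,6}->{6}
So after constraint 2: D(U)={6}, size = 1

Answer: 1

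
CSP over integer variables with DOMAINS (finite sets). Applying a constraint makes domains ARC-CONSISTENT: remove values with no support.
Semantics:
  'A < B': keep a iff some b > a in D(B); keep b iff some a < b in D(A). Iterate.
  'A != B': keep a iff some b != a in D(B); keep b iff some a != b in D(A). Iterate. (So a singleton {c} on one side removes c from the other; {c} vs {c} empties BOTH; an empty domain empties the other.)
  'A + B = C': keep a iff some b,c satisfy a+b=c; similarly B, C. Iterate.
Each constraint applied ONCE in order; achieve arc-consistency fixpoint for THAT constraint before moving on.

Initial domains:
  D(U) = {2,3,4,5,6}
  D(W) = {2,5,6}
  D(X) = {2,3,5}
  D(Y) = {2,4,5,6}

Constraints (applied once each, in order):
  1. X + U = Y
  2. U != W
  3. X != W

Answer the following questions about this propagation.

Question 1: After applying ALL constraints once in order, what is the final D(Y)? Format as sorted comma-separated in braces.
Answer: {4,5,6}

Derivation:
Constraint 1 (X + U = Y) on D(X)={2,3,5} D(U)={2,3,4,5,6} D(Y)={2,4,5,6}: X {2,3,5}->{2,3}; U {2,3,4,5,6}->{2,3,4}; Y {2,4,5,6}->{4,5,6}
Constraint 2 (U != W) on D(U)={2,3,4} D(W)={2,5,6}: no change
Constraint 3 (X != W) on D(X)={2,3} D(W)={2,5,6}: no change
So after all 3 constraints: D(Y) = {4,5,6}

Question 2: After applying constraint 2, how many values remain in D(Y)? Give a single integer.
Answer: 3

Derivation:
Constraint 1 (X + U = Y) on D(X)={2,3,5} D(U)={2,3,4,5,6} D(Y)={2,4,5,6}: X {2,3,5}->{2,3}; U {2,3,4,5,6}->{2,3,4}; Y {2,4,5,6}->{4,5,6}
Constraint 2 (U != W) on D(U)={2,3,4} D(W)={2,5,6}: no change
So after constraint 2: D(Y)={4,5,6}, size = 3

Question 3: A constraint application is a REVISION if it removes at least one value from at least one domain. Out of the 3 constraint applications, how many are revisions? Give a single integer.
Answer: 1

Derivation:
Constraint 1 (X + U = Y) on D(X)={2,3,5} D(U)={2,3,4,5,6} D(Y)={2,4,5,6}: X {2,3,5}->{2,3}; U {2,3,4,5,6}->{2,3,4}; Y {2,4,5,6}->{4,5,6} => REVISION
Constraint 2 (U != W) on D(U)={2,3,4} D(W)={2,5,6}: no change => not a revision
Constraint 3 (X != W) on D(X)={2,3} D(W)={2,5,6}: no change => not a revision
Total revisions = 1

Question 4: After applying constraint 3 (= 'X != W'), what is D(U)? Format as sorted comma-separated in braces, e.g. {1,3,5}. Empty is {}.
Constraint 1 (X + U = Y) on D(X)={2,3,5} D(U)={2,3,4,5,6} D(Y)={2,4,5,6}: X {2,3,5}->{2,3}; U {2,3,4,5,6}->{2,3,4}; Y {2,4,5,6}->{4,5,6}
Constraint 2 (U != W) on D(U)={2,3,4} D(W)={2,5,6}: no change
Constraint 3 (X != W) on D(X)={2,3} D(W)={2,5,6}: no change
So after constraint 3: D(U) = {2,3,4}

Answer: {2,3,4}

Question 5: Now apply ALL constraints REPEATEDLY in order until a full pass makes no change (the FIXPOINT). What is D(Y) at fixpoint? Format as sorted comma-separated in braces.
Answer: {4,5,6}

Derivation:
pass 0 (initial): D(Y)={2,4,5,6}
pass 1: U {2,3,4,5,6}->{2,3,4}; X {2,3,5}->{2,3}; Y {2,4,5,6}->{4,5,6}
pass 2: no change
Fixpoint after 2 passes: D(Y) = {4,5,6}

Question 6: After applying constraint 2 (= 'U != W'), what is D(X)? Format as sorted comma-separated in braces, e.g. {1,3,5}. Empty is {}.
Constraint 1 (X + U = Y) on D(X)={2,3,5} D(U)={2,3,4,5,6} D(Y)={2,4,5,6}: X {2,3,5}->{2,3}; U {2,3,4,5,6}->{2,3,4}; Y {2,4,5,6}->{4,5,6}
Constraint 2 (U != W) on D(U)={2,3,4} D(W)={2,5,6}: no change
So after constraint 2: D(X) = {2,3}

Answer: {2,3}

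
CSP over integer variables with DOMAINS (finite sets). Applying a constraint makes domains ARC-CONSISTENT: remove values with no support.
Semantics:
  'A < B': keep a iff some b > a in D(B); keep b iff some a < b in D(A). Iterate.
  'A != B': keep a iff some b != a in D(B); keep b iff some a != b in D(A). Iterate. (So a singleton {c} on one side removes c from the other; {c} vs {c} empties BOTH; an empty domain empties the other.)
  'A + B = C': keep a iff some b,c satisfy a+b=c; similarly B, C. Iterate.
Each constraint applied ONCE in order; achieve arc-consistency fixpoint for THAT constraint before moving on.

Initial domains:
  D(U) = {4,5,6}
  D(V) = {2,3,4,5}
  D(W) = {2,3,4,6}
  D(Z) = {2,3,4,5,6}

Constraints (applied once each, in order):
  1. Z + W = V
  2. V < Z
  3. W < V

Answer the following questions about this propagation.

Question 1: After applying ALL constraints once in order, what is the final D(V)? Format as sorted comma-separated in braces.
Answer: {}

Derivation:
Constraint 1 (Z + W = V) on D(Z)={2,3,4,5,6} D(W)={2,3,4,6} D(V)={2,3,4,5}: Z {2,3,4,5,6}->{2,3}; W {2,3,4,6}->{2,3}; V {2,3,4,5}->{4,5}
Constraint 2 (V < Z) on D(V)={4,5} D(Z)={2,3}: V {4,5}->{}; Z {2,3}->{}
Constraint 3 (W < V) on D(W)={2,3} D(V)={}: W {2,3}->{}
So after all 3 constraints: D(V) = {}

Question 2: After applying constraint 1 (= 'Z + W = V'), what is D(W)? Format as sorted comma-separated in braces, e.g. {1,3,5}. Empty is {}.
Answer: {2,3}

Derivation:
Constraint 1 (Z + W = V) on D(Z)={2,3,4,5,6} D(W)={2,3,4,6} D(V)={2,3,4,5}: Z {2,3,4,5,6}->{2,3}; W {2,3,4,6}->{2,3}; V {2,3,4,5}->{4,5}
So after constraint 1: D(W) = {2,3}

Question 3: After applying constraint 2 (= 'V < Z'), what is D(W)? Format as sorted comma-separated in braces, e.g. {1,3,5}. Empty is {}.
Constraint 1 (Z + W = V) on D(Z)={2,3,4,5,6} D(W)={2,3,4,6} D(V)={2,3,4,5}: Z {2,3,4,5,6}->{2,3}; W {2,3,4,6}->{2,3}; V {2,3,4,5}->{4,5}
Constraint 2 (V < Z) on D(V)={4,5} D(Z)={2,3}: V {4,5}->{}; Z {2,3}->{}
So after constraint 2: D(W) = {2,3}

Answer: {2,3}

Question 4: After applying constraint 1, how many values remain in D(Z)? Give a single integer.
Constraint 1 (Z + W = V) on D(Z)={2,3,4,5,6} D(W)={2,3,4,6} D(V)={2,3,4,5}: Z {2,3,4,5,6}->{2,3}; W {2,3,4,6}->{2,3}; V {2,3,4,5}->{4,5}
So after constraint 1: D(Z)={2,3}, size = 2

Answer: 2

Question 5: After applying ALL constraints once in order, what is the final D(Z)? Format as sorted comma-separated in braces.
Constraint 1 (Z + W = V) on D(Z)={2,3,4,5,6} D(W)={2,3,4,6} D(V)={2,3,4,5}: Z {2,3,4,5,6}->{2,3}; W {2,3,4,6}->{2,3}; V {2,3,4,5}->{4,5}
Constraint 2 (V < Z) on D(V)={4,5} D(Z)={2,3}: V {4,5}->{}; Z {2,3}->{}
Constraint 3 (W < V) on D(W)={2,3} D(V)={}: W {2,3}->{}
So after all 3 constraints: D(Z) = {}

Answer: {}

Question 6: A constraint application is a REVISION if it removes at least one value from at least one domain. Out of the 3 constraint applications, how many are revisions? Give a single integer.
Constraint 1 (Z + W = V) on D(Z)={2,3,4,5,6} D(W)={2,3,4,6} D(V)={2,3,4,5}: Z {2,3,4,5,6}->{2,3}; W {2,3,4,6}->{2,3}; V {2,3,4,5}->{4,5} => REVISION
Constraint 2 (V < Z) on D(V)={4,5} D(Z)={2,3}: V {4,5}->{}; Z {2,3}->{} => REVISION
Constraint 3 (W < V) on D(W)={2,3} D(V)={}: W {2,3}->{} => REVISION
Total revisions = 3

Answer: 3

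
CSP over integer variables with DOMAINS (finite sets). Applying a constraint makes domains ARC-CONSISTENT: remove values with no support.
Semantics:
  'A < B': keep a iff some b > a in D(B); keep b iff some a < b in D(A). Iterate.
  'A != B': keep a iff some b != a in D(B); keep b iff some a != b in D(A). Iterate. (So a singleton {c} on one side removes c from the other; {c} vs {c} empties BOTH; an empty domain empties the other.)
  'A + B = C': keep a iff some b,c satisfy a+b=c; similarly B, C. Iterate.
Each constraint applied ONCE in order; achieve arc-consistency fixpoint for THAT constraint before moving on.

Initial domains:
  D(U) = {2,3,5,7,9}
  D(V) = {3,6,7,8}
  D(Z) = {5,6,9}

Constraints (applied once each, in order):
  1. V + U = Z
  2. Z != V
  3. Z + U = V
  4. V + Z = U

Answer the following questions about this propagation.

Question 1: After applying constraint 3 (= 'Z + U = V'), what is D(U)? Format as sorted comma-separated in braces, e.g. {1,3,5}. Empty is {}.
Constraint 1 (V + U = Z) on D(V)={3,6,7,8} D(U)={2,3,5,7,9} D(Z)={5,6,9}: V {3,6,7,8}->{3,6,7}; U {2,3,5,7,9}->{2,3}
Constraint 2 (Z != V) on D(Z)={5,6,9} D(V)={3,6,7}: no change
Constraint 3 (Z + U = V) on D(Z)={5,6,9} D(U)={2,3} D(V)={3,6,7}: Z {5,6,9}->{5}; U {2,3}->{2}; V {3,6,7}->{7}
So after constraint 3: D(U) = {2}

Answer: {2}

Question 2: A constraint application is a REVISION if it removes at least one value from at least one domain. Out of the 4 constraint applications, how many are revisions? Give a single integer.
Answer: 3

Derivation:
Constraint 1 (V + U = Z) on D(V)={3,6,7,8} D(U)={2,3,5,7,9} D(Z)={5,6,9}: V {3,6,7,8}->{3,6,7}; U {2,3,5,7,9}->{2,3} => REVISION
Constraint 2 (Z != V) on D(Z)={5,6,9} D(V)={3,6,7}: no change => not a revision
Constraint 3 (Z + U = V) on D(Z)={5,6,9} D(U)={2,3} D(V)={3,6,7}: Z {5,6,9}->{5}; U {2,3}->{2}; V {3,6,7}->{7} => REVISION
Constraint 4 (V + Z = U) on D(V)={7} D(Z)={5} D(U)={2}: V {7}->{}; Z {5}->{}; U {2}->{} => REVISION
Total revisions = 3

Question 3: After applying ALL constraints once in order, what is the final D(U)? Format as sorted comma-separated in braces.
Constraint 1 (V + U = Z) on D(V)={3,6,7,8} D(U)={2,3,5,7,9} D(Z)={5,6,9}: V {3,6,7,8}->{3,6,7}; U {2,3,5,7,9}->{2,3}
Constraint 2 (Z != V) on D(Z)={5,6,9} D(V)={3,6,7}: no change
Constraint 3 (Z + U = V) on D(Z)={5,6,9} D(U)={2,3} D(V)={3,6,7}: Z {5,6,9}->{5}; U {2,3}->{2}; V {3,6,7}->{7}
Constraint 4 (V + Z = U) on D(V)={7} D(Z)={5} D(U)={2}: V {7}->{}; Z {5}->{}; U {2}->{}
So after all 4 constraints: D(U) = {}

Answer: {}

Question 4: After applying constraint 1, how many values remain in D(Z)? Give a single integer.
Constraint 1 (V + U = Z) on D(V)={3,6,7,8} D(U)={2,3,5,7,9} D(Z)={5,6,9}: V {3,6,7,8}->{3,6,7}; U {2,3,5,7,9}->{2,3}
So after constraint 1: D(Z)={5,6,9}, size = 3

Answer: 3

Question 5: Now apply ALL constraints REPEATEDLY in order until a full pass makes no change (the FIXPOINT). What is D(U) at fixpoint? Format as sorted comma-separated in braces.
Answer: {}

Derivation:
pass 0 (initial): D(U)={2,3,5,7,9}
pass 1: U {2,3,5,7,9}->{}; V {3,6,7,8}->{}; Z {5,6,9}->{}
pass 2: no change
Fixpoint after 2 passes: D(U) = {}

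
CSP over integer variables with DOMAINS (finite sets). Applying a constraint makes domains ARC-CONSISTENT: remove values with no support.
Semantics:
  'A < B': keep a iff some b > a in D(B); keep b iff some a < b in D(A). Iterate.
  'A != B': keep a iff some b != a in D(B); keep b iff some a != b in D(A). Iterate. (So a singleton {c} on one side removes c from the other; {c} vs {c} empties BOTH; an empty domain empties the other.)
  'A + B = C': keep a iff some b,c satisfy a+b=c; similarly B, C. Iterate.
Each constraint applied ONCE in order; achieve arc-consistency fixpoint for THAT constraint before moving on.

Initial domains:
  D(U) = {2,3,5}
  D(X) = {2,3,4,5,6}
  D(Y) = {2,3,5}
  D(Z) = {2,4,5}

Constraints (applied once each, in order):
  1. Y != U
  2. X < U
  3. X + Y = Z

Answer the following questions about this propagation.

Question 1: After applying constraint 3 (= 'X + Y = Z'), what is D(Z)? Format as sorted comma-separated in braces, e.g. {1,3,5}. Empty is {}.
Answer: {4,5}

Derivation:
Constraint 1 (Y != U) on D(Y)={2,3,5} D(U)={2,3,5}: no change
Constraint 2 (X < U) on D(X)={2,3,4,5,6} D(U)={2,3,5}: X {2,3,4,5,6}->{2,3,4}; U {2,3,5}->{3,5}
Constraint 3 (X + Y = Z) on D(X)={2,3,4} D(Y)={2,3,5} D(Z)={2,4,5}: X {2,3,4}->{2,3}; Y {2,3,5}->{2,3}; Z {2,4,5}->{4,5}
So after constraint 3: D(Z) = {4,5}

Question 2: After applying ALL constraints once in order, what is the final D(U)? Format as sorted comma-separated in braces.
Answer: {3,5}

Derivation:
Constraint 1 (Y != U) on D(Y)={2,3,5} D(U)={2,3,5}: no change
Constraint 2 (X < U) on D(X)={2,3,4,5,6} D(U)={2,3,5}: X {2,3,4,5,6}->{2,3,4}; U {2,3,5}->{3,5}
Constraint 3 (X + Y = Z) on D(X)={2,3,4} D(Y)={2,3,5} D(Z)={2,4,5}: X {2,3,4}->{2,3}; Y {2,3,5}->{2,3}; Z {2,4,5}->{4,5}
So after all 3 constraints: D(U) = {3,5}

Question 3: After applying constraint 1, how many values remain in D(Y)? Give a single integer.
Answer: 3

Derivation:
Constraint 1 (Y != U) on D(Y)={2,3,5} D(U)={2,3,5}: no change
So after constraint 1: D(Y)={2,3,5}, size = 3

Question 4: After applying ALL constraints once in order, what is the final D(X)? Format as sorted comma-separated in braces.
Constraint 1 (Y != U) on D(Y)={2,3,5} D(U)={2,3,5}: no change
Constraint 2 (X < U) on D(X)={2,3,4,5,6} D(U)={2,3,5}: X {2,3,4,5,6}->{2,3,4}; U {2,3,5}->{3,5}
Constraint 3 (X + Y = Z) on D(X)={2,3,4} D(Y)={2,3,5} D(Z)={2,4,5}: X {2,3,4}->{2,3}; Y {2,3,5}->{2,3}; Z {2,4,5}->{4,5}
So after all 3 constraints: D(X) = {2,3}

Answer: {2,3}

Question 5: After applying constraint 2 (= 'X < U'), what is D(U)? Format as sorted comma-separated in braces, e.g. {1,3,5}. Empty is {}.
Constraint 1 (Y != U) on D(Y)={2,3,5} D(U)={2,3,5}: no change
Constraint 2 (X < U) on D(X)={2,3,4,5,6} D(U)={2,3,5}: X {2,3,4,5,6}->{2,3,4}; U {2,3,5}->{3,5}
So after constraint 2: D(U) = {3,5}

Answer: {3,5}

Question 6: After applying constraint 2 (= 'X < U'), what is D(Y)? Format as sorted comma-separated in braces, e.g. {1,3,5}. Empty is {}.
Constraint 1 (Y != U) on D(Y)={2,3,5} D(U)={2,3,5}: no change
Constraint 2 (X < U) on D(X)={2,3,4,5,6} D(U)={2,3,5}: X {2,3,4,5,6}->{2,3,4}; U {2,3,5}->{3,5}
So after constraint 2: D(Y) = {2,3,5}

Answer: {2,3,5}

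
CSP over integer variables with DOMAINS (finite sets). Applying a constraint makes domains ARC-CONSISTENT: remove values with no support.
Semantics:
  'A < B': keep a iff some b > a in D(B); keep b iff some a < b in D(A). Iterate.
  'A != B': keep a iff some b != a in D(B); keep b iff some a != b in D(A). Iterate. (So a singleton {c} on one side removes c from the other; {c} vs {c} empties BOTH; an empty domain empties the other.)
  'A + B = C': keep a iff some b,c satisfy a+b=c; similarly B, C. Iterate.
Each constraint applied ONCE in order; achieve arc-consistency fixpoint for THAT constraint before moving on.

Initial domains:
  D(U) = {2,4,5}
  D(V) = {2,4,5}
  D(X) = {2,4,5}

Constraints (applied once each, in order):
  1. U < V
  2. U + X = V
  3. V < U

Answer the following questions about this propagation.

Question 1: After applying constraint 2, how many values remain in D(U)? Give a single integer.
Constraint 1 (U < V) on D(U)={2,4,5} D(V)={2,4,5}: U {2,4,5}->{2,4}; V {2,4,5}->{4,5}
Constraint 2 (U + X = V) on D(U)={2,4} D(X)={2,4,5} D(V)={4,5}: U {2,4}->{2}; X {2,4,5}->{2}; V {4,5}->{4}
So after constraint 2: D(U)={2}, size = 1

Answer: 1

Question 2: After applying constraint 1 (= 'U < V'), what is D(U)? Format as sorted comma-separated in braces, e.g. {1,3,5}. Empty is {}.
Answer: {2,4}

Derivation:
Constraint 1 (U < V) on D(U)={2,4,5} D(V)={2,4,5}: U {2,4,5}->{2,4}; V {2,4,5}->{4,5}
So after constraint 1: D(U) = {2,4}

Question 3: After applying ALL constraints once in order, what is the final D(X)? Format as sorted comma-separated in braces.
Constraint 1 (U < V) on D(U)={2,4,5} D(V)={2,4,5}: U {2,4,5}->{2,4}; V {2,4,5}->{4,5}
Constraint 2 (U + X = V) on D(U)={2,4} D(X)={2,4,5} D(V)={4,5}: U {2,4}->{2}; X {2,4,5}->{2}; V {4,5}->{4}
Constraint 3 (V < U) on D(V)={4} D(U)={2}: V {4}->{}; U {2}->{}
So after all 3 constraints: D(X) = {2}

Answer: {2}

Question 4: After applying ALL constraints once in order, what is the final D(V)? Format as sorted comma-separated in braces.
Constraint 1 (U < V) on D(U)={2,4,5} D(V)={2,4,5}: U {2,4,5}->{2,4}; V {2,4,5}->{4,5}
Constraint 2 (U + X = V) on D(U)={2,4} D(X)={2,4,5} D(V)={4,5}: U {2,4}->{2}; X {2,4,5}->{2}; V {4,5}->{4}
Constraint 3 (V < U) on D(V)={4} D(U)={2}: V {4}->{}; U {2}->{}
So after all 3 constraints: D(V) = {}

Answer: {}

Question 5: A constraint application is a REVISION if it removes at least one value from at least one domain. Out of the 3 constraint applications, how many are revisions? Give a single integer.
Constraint 1 (U < V) on D(U)={2,4,5} D(V)={2,4,5}: U {2,4,5}->{2,4}; V {2,4,5}->{4,5} => REVISION
Constraint 2 (U + X = V) on D(U)={2,4} D(X)={2,4,5} D(V)={4,5}: U {2,4}->{2}; X {2,4,5}->{2}; V {4,5}->{4} => REVISION
Constraint 3 (V < U) on D(V)={4} D(U)={2}: V {4}->{}; U {2}->{} => REVISION
Total revisions = 3

Answer: 3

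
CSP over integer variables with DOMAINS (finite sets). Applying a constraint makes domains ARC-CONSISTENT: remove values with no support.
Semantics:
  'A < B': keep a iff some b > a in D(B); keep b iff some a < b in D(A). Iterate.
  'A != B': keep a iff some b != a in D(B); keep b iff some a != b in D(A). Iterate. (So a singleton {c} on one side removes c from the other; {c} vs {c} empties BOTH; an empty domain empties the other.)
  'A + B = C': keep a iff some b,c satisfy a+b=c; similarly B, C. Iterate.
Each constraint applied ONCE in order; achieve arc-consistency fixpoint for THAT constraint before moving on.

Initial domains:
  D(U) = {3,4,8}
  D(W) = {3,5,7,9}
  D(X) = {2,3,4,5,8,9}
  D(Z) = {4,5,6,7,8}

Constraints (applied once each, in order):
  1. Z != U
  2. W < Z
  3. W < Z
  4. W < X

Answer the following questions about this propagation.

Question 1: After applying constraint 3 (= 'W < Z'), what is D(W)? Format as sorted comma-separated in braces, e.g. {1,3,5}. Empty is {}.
Constraint 1 (Z != U) on D(Z)={4,5,6,7,8} D(U)={3,4,8}: no change
Constraint 2 (W < Z) on D(W)={3,5,7,9} D(Z)={4,5,6,7,8}: W {3,5,7,9}->{3,5,7}
Constraint 3 (W < Z) on D(W)={3,5,7} D(Z)={4,5,6,7,8}: no change
So after constraint 3: D(W) = {3,5,7}

Answer: {3,5,7}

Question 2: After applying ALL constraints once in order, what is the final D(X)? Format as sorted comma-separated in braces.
Answer: {4,5,8,9}

Derivation:
Constraint 1 (Z != U) on D(Z)={4,5,6,7,8} D(U)={3,4,8}: no change
Constraint 2 (W < Z) on D(W)={3,5,7,9} D(Z)={4,5,6,7,8}: W {3,5,7,9}->{3,5,7}
Constraint 3 (W < Z) on D(W)={3,5,7} D(Z)={4,5,6,7,8}: no change
Constraint 4 (W < X) on D(W)={3,5,7} D(X)={2,3,4,5,8,9}: X {2,3,4,5,8,9}->{4,5,8,9}
So after all 4 constraints: D(X) = {4,5,8,9}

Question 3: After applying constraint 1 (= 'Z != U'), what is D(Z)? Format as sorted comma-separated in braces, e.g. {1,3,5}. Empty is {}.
Constraint 1 (Z != U) on D(Z)={4,5,6,7,8} D(U)={3,4,8}: no change
So after constraint 1: D(Z) = {4,5,6,7,8}

Answer: {4,5,6,7,8}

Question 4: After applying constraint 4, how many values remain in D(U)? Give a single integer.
Answer: 3

Derivation:
Constraint 1 (Z != U) on D(Z)={4,5,6,7,8} D(U)={3,4,8}: no change
Constraint 2 (W < Z) on D(W)={3,5,7,9} D(Z)={4,5,6,7,8}: W {3,5,7,9}->{3,5,7}
Constraint 3 (W < Z) on D(W)={3,5,7} D(Z)={4,5,6,7,8}: no change
Constraint 4 (W < X) on D(W)={3,5,7} D(X)={2,3,4,5,8,9}: X {2,3,4,5,8,9}->{4,5,8,9}
So after constraint 4: D(U)={3,4,8}, size = 3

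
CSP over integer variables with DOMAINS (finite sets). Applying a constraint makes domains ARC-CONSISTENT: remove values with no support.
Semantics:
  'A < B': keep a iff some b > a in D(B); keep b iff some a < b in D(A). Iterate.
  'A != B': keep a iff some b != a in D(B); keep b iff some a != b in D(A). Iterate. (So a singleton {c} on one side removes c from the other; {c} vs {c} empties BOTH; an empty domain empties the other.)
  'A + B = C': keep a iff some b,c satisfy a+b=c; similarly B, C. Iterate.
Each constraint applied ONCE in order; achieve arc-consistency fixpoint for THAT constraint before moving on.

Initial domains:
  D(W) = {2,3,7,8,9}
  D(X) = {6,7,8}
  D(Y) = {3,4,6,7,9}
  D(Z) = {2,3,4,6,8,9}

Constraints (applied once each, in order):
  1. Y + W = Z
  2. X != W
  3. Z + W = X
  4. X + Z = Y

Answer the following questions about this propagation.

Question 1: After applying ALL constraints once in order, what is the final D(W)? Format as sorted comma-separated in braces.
Answer: {2}

Derivation:
Constraint 1 (Y + W = Z) on D(Y)={3,4,6,7,9} D(W)={2,3,7,8,9} D(Z)={2,3,4,6,8,9}: Y {3,4,6,7,9}->{3,4,6,7}; W {2,3,7,8,9}->{2,3}; Z {2,3,4,6,8,9}->{6,8,9}
Constraint 2 (X != W) on D(X)={6,7,8} D(W)={2,3}: no change
Constraint 3 (Z + W = X) on D(Z)={6,8,9} D(W)={2,3} D(X)={6,7,8}: Z {6,8,9}->{6}; W {2,3}->{2}; X {6,7,8}->{8}
Constraint 4 (X + Z = Y) on D(X)={8} D(Z)={6} D(Y)={3,4,6,7}: X {8}->{}; Z {6}->{}; Y {3,4,6,7}->{}
So after all 4 constraints: D(W) = {2}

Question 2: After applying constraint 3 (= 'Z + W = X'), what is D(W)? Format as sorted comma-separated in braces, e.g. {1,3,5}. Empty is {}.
Constraint 1 (Y + W = Z) on D(Y)={3,4,6,7,9} D(W)={2,3,7,8,9} D(Z)={2,3,4,6,8,9}: Y {3,4,6,7,9}->{3,4,6,7}; W {2,3,7,8,9}->{2,3}; Z {2,3,4,6,8,9}->{6,8,9}
Constraint 2 (X != W) on D(X)={6,7,8} D(W)={2,3}: no change
Constraint 3 (Z + W = X) on D(Z)={6,8,9} D(W)={2,3} D(X)={6,7,8}: Z {6,8,9}->{6}; W {2,3}->{2}; X {6,7,8}->{8}
So after constraint 3: D(W) = {2}

Answer: {2}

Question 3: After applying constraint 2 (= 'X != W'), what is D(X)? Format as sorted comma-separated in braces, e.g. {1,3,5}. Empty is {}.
Answer: {6,7,8}

Derivation:
Constraint 1 (Y + W = Z) on D(Y)={3,4,6,7,9} D(W)={2,3,7,8,9} D(Z)={2,3,4,6,8,9}: Y {3,4,6,7,9}->{3,4,6,7}; W {2,3,7,8,9}->{2,3}; Z {2,3,4,6,8,9}->{6,8,9}
Constraint 2 (X != W) on D(X)={6,7,8} D(W)={2,3}: no change
So after constraint 2: D(X) = {6,7,8}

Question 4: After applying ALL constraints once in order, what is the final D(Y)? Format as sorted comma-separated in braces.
Answer: {}

Derivation:
Constraint 1 (Y + W = Z) on D(Y)={3,4,6,7,9} D(W)={2,3,7,8,9} D(Z)={2,3,4,6,8,9}: Y {3,4,6,7,9}->{3,4,6,7}; W {2,3,7,8,9}->{2,3}; Z {2,3,4,6,8,9}->{6,8,9}
Constraint 2 (X != W) on D(X)={6,7,8} D(W)={2,3}: no change
Constraint 3 (Z + W = X) on D(Z)={6,8,9} D(W)={2,3} D(X)={6,7,8}: Z {6,8,9}->{6}; W {2,3}->{2}; X {6,7,8}->{8}
Constraint 4 (X + Z = Y) on D(X)={8} D(Z)={6} D(Y)={3,4,6,7}: X {8}->{}; Z {6}->{}; Y {3,4,6,7}->{}
So after all 4 constraints: D(Y) = {}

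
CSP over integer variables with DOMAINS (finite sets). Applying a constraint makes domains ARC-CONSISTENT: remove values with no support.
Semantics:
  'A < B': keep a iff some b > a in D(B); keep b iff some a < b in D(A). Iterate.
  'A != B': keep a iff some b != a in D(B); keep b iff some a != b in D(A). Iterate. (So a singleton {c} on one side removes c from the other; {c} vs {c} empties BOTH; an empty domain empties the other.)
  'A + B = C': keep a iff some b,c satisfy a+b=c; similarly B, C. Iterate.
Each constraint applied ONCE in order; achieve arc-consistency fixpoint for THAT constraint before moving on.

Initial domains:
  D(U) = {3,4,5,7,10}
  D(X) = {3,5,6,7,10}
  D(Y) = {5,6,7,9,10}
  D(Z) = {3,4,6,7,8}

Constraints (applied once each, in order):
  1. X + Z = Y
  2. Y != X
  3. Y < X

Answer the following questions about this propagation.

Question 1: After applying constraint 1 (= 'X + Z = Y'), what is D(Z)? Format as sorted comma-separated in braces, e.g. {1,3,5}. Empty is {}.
Constraint 1 (X + Z = Y) on D(X)={3,5,6,7,10} D(Z)={3,4,6,7,8} D(Y)={5,6,7,9,10}: X {3,5,6,7,10}->{3,5,6,7}; Z {3,4,6,7,8}->{3,4,6,7}; Y {5,6,7,9,10}->{6,7,9,10}
So after constraint 1: D(Z) = {3,4,6,7}

Answer: {3,4,6,7}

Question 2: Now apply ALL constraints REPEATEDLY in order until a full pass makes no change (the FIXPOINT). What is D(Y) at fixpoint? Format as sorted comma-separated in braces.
pass 0 (initial): D(Y)={5,6,7,9,10}
pass 1: X {3,5,6,7,10}->{7}; Y {5,6,7,9,10}->{6}; Z {3,4,6,7,8}->{3,4,6,7}
pass 2: X {7}->{}; Y {6}->{}; Z {3,4,6,7}->{}
pass 3: no change
Fixpoint after 3 passes: D(Y) = {}

Answer: {}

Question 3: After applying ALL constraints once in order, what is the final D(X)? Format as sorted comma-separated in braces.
Answer: {7}

Derivation:
Constraint 1 (X + Z = Y) on D(X)={3,5,6,7,10} D(Z)={3,4,6,7,8} D(Y)={5,6,7,9,10}: X {3,5,6,7,10}->{3,5,6,7}; Z {3,4,6,7,8}->{3,4,6,7}; Y {5,6,7,9,10}->{6,7,9,10}
Constraint 2 (Y != X) on D(Y)={6,7,9,10} D(X)={3,5,6,7}: no change
Constraint 3 (Y < X) on D(Y)={6,7,9,10} D(X)={3,5,6,7}: Y {6,7,9,10}->{6}; X {3,5,6,7}->{7}
So after all 3 constraints: D(X) = {7}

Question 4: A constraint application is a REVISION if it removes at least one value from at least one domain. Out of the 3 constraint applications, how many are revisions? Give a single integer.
Answer: 2

Derivation:
Constraint 1 (X + Z = Y) on D(X)={3,5,6,7,10} D(Z)={3,4,6,7,8} D(Y)={5,6,7,9,10}: X {3,5,6,7,10}->{3,5,6,7}; Z {3,4,6,7,8}->{3,4,6,7}; Y {5,6,7,9,10}->{6,7,9,10} => REVISION
Constraint 2 (Y != X) on D(Y)={6,7,9,10} D(X)={3,5,6,7}: no change => not a revision
Constraint 3 (Y < X) on D(Y)={6,7,9,10} D(X)={3,5,6,7}: Y {6,7,9,10}->{6}; X {3,5,6,7}->{7} => REVISION
Total revisions = 2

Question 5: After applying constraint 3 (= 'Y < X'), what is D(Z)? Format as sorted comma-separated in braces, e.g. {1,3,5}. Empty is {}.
Constraint 1 (X + Z = Y) on D(X)={3,5,6,7,10} D(Z)={3,4,6,7,8} D(Y)={5,6,7,9,10}: X {3,5,6,7,10}->{3,5,6,7}; Z {3,4,6,7,8}->{3,4,6,7}; Y {5,6,7,9,10}->{6,7,9,10}
Constraint 2 (Y != X) on D(Y)={6,7,9,10} D(X)={3,5,6,7}: no change
Constraint 3 (Y < X) on D(Y)={6,7,9,10} D(X)={3,5,6,7}: Y {6,7,9,10}->{6}; X {3,5,6,7}->{7}
So after constraint 3: D(Z) = {3,4,6,7}

Answer: {3,4,6,7}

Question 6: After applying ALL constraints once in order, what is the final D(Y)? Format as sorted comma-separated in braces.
Constraint 1 (X + Z = Y) on D(X)={3,5,6,7,10} D(Z)={3,4,6,7,8} D(Y)={5,6,7,9,10}: X {3,5,6,7,10}->{3,5,6,7}; Z {3,4,6,7,8}->{3,4,6,7}; Y {5,6,7,9,10}->{6,7,9,10}
Constraint 2 (Y != X) on D(Y)={6,7,9,10} D(X)={3,5,6,7}: no change
Constraint 3 (Y < X) on D(Y)={6,7,9,10} D(X)={3,5,6,7}: Y {6,7,9,10}->{6}; X {3,5,6,7}->{7}
So after all 3 constraints: D(Y) = {6}

Answer: {6}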